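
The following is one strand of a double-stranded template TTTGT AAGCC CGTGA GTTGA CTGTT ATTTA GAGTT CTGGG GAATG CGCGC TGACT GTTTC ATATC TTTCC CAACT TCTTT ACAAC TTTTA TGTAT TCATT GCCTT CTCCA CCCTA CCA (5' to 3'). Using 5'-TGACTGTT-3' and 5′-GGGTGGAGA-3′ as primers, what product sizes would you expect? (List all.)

The forward primer TGACTGTT matches the top strand at positions 18–25, 51–58.
The reverse primer's reverse complement is TCTCCACCC, matching at positions 105–113.
Each forward site pairs with the reverse site to give a product ending at position 113: sizes 96, 63 bp.

96 bp, 63 bp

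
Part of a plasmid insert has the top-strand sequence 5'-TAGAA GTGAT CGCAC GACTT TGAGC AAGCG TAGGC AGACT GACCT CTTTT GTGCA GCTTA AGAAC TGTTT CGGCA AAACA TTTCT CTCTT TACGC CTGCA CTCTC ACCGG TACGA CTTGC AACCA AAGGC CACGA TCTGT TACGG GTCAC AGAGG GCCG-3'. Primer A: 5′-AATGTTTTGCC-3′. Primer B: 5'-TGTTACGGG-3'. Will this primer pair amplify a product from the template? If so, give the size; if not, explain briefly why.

No product — the primers' 3' ends point away from each other.

Primer A (AATGTTTTGCC) has reverse complement GGCAAAACATT, which matches the top strand at positions 72–82; primer A anneals to the top strand there with its 3' end pointing upstream toward position 72.
Primer B (TGTTACGGG) matches the top strand directly at positions 138–146; it anneals to the bottom strand with its 3' end pointing downstream toward position 146.
The 3' ends diverge (primer A extends toward position 1, primer B toward position 159), so the primers never converge on a shared product.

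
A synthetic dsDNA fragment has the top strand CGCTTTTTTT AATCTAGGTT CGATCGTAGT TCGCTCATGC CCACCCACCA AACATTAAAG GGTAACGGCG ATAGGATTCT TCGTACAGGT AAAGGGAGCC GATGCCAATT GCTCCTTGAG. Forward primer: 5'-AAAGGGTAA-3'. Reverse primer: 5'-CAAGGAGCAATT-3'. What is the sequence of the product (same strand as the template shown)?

5'-AAAGGGTAACGGCGATAGGATTCTTCGTACAGGTAAAGGGAGCCGATGCCAATTGCTCCTTG-3'

Scanning the template, AAAGGGTAA occurs at positions 57–65; this primer anneals to the bottom strand there with its 3' end pointing downstream.
The reverse primer's reverse complement is AATTGCTCCTTG, which matches the template at positions 107–118.
The product is the template from position 57 through 118 (62 bp).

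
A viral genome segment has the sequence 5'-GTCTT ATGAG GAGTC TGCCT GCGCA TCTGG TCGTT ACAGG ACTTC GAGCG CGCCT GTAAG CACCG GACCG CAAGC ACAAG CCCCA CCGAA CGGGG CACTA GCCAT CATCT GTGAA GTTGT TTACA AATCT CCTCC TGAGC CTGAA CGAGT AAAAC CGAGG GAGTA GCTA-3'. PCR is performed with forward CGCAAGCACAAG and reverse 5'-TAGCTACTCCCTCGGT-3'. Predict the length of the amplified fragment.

Scanning the template, CGCAAGCACAAG occurs at positions 69–80; this primer anneals to the bottom strand there with its 3' end pointing downstream.
Taking the reverse complement of TAGCTACTCCCTCGGT gives ACCGAGGGAGTAGCTA, found at positions 154–169 on the template; the primer anneals here to the top strand with its 3' end pointing upstream.
The product runs from position 69 to position 169, so its length is 169 − 69 + 1 = 101 bp.

101 bp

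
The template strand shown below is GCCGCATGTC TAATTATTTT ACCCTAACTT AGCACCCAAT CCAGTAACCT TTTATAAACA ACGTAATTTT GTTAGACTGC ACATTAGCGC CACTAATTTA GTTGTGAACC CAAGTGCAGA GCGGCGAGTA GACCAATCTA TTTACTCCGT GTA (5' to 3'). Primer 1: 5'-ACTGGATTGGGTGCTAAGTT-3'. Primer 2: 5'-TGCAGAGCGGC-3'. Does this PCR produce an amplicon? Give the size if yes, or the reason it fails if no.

No product — the primers' 3' ends point away from each other.

Primer 1 (ACTGGATTGGGTGCTAAGTT) has reverse complement AACTTAGCACCCAATCCAGT, which matches the top strand at positions 26–45; primer 1 anneals to the top strand there with its 3' end pointing upstream toward position 26.
Primer 2 (TGCAGAGCGGC) matches the top strand directly at positions 115–125; it anneals to the bottom strand with its 3' end pointing downstream toward position 125.
The 3' ends diverge (primer 1 extends toward position 1, primer 2 toward position 153), so the primers never converge on a shared product.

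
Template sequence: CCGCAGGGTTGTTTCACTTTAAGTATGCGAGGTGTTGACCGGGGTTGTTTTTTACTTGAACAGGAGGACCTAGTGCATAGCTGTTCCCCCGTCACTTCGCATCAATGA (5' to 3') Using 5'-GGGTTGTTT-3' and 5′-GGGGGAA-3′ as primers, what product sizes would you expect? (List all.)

The forward primer GGGTTGTTT matches the top strand at positions 6–14, 42–50.
The reverse primer's reverse complement is TTCCCCC, matching at positions 84–90.
Each forward site pairs with the reverse site to give a product ending at position 90: sizes 85, 49 bp.

85 bp, 49 bp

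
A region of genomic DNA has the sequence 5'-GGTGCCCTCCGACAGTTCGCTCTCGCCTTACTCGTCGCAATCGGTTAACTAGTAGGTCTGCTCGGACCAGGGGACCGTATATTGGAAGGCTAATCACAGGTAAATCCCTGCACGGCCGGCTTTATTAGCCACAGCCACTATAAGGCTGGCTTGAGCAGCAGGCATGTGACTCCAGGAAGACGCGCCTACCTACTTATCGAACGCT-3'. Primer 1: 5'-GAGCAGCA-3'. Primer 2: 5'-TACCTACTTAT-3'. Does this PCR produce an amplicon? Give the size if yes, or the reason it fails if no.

No product — both primers anneal to the same strand and extend in the same direction.

Primer 1 (GAGCAGCA) matches the top strand at positions 153–160 (3' end points downstream).
Primer 2 (TACCTACTTAT) also matches the top strand directly, at positions 187–197 — its reverse complement ATAAGTAGGTA is not present.
Both primers anneal to the bottom strand with 3' ends pointing the same way, so neither can prime synthesis back toward the other.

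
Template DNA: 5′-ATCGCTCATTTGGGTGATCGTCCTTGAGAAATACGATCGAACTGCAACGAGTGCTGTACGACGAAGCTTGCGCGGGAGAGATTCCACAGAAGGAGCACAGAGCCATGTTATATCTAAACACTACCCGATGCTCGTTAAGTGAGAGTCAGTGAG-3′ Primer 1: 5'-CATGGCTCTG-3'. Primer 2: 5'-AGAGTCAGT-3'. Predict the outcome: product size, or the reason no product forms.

No product — the primers' 3' ends point away from each other.

Primer 1 (CATGGCTCTG) has reverse complement CAGAGCCATG, which matches the top strand at positions 98–107; primer 1 anneals to the top strand there with its 3' end pointing upstream toward position 98.
Primer 2 (AGAGTCAGT) matches the top strand directly at positions 142–150; it anneals to the bottom strand with its 3' end pointing downstream toward position 150.
The 3' ends diverge (primer 1 extends toward position 1, primer 2 toward position 153), so the primers never converge on a shared product.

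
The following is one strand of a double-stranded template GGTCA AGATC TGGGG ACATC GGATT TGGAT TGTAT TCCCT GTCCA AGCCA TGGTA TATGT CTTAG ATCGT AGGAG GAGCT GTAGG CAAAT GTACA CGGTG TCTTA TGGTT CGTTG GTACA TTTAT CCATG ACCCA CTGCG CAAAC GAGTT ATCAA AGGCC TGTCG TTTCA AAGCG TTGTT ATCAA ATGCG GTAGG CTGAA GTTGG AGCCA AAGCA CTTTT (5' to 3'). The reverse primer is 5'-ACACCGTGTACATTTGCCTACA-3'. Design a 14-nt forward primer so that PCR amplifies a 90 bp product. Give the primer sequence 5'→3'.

The reverse primer's reverse complement TGTAGGCAAATGTACACGGTGT matches the template at positions 80–101, so the product ends at position 101.
A 90 bp product then starts at position 101 − 90 + 1 = 12.
The forward primer is identical to the top strand there: GGGGACATCGGATT.

5'-GGGGACATCGGATT-3'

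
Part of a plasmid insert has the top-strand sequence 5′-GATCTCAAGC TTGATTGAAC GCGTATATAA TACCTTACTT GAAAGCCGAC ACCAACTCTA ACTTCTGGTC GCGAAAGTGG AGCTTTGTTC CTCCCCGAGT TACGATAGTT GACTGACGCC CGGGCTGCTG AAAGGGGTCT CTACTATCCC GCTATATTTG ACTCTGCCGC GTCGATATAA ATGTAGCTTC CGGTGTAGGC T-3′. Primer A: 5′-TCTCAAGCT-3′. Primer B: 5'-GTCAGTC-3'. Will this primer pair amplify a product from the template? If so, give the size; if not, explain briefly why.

Yes — a 115 bp product.

Primer A (TCTCAAGCT) matches the top strand at positions 3–11; it acts as a forward primer.
Primer B's reverse complement is GACTGAC, matching the top strand at positions 111–117; it acts as a reverse primer.
The 3' ends face each other across positions 3–117, giving a 115 bp product.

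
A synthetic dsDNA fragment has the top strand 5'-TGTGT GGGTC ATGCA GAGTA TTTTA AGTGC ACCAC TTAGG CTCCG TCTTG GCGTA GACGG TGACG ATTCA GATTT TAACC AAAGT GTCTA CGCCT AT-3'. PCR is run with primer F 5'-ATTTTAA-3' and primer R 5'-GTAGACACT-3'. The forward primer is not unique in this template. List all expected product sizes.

The forward primer ATTTTAA matches the top strand at positions 20–26, 72–78.
The reverse primer's reverse complement is AGTGTCTAC, matching at positions 83–91.
Each forward site pairs with the reverse site to give a product ending at position 91: sizes 72, 20 bp.

72 bp, 20 bp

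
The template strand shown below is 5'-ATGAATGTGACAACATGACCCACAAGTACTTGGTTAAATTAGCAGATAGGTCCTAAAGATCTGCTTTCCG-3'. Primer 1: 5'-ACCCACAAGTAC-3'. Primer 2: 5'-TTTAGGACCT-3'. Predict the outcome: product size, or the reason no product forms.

Primer 1 (ACCCACAAGTAC) matches the top strand at positions 18–29; it acts as a forward primer.
Primer 2's reverse complement is AGGTCCTAAA, matching the top strand at positions 48–57; it acts as a reverse primer.
The 3' ends face each other across positions 18–57, giving a 40 bp product.

Yes — a 40 bp product.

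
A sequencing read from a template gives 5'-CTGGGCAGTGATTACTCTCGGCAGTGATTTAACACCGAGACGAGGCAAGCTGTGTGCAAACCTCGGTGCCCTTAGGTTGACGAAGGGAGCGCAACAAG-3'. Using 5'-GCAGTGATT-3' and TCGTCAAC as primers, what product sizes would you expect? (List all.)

The forward primer GCAGTGATT matches the top strand at positions 5–13, 21–29.
The reverse primer's reverse complement is GTTGACGA, matching at positions 76–83.
Each forward site pairs with the reverse site to give a product ending at position 83: sizes 79, 63 bp.

79 bp, 63 bp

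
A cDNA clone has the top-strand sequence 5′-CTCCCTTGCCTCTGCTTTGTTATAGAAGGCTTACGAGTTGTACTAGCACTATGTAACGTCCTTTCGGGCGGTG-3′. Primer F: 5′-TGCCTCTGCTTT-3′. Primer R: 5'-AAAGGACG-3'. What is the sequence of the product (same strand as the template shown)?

5'-TGCCTCTGCTTTGTTATAGAAGGCTTACGAGTTGTACTAGCACTATGTAACGTCCTTT-3'

The forward primer matches the template at positions 7–18.
The reverse primer's reverse complement is CGTCCTTT, which matches the template at positions 57–64.
The product is the template from position 7 through 64 (58 bp).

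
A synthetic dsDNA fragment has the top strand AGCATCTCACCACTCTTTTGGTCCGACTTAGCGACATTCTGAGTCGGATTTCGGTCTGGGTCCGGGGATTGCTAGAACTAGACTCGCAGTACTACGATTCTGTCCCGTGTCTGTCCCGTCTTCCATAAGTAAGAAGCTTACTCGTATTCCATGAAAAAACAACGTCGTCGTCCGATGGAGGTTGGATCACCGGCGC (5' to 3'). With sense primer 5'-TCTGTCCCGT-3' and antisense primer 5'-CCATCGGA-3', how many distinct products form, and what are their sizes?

Two products: 80 bp, 69 bp

The forward primer TCTGTCCCGT matches the top strand at positions 99–108, 110–119.
The reverse primer's reverse complement is TCCGATGG, matching at positions 171–178.
Each forward site pairs with the reverse site to give a product ending at position 178: sizes 80, 69 bp.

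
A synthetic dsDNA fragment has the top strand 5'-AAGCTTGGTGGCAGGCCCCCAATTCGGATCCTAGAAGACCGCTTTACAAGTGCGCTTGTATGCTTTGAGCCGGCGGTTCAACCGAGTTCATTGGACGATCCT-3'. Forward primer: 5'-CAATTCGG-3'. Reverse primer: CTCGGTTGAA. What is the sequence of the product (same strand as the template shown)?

5'-CAATTCGGATCCTAGAAGACCGCTTTACAAGTGCGCTTGTATGCTTTGAGCCGGCGGTTCAACCGAG-3'

The forward primer matches the template at positions 20–27.
Taking the reverse complement of CTCGGTTGAA gives TTCAACCGAG, found at positions 77–86 on the template; the primer anneals here to the top strand with its 3' end pointing upstream.
The product is the template from position 20 through 86 (67 bp).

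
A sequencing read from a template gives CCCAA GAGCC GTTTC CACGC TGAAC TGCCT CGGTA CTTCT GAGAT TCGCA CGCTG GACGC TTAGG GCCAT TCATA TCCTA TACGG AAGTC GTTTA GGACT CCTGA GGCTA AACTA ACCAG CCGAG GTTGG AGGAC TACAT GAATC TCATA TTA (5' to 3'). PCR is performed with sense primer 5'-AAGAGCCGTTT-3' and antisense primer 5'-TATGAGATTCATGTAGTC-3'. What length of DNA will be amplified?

Forward primer AAGAGCCGTTT is found on the top strand at positions 4–14.
Taking the reverse complement of TATGAGATTCATGTAGTC gives GACTACATGAATCTCATA, found at positions 133–150 on the template; the primer anneals here to the top strand with its 3' end pointing upstream.
Amplicon spans positions 4–150: 147 bp.

147 bp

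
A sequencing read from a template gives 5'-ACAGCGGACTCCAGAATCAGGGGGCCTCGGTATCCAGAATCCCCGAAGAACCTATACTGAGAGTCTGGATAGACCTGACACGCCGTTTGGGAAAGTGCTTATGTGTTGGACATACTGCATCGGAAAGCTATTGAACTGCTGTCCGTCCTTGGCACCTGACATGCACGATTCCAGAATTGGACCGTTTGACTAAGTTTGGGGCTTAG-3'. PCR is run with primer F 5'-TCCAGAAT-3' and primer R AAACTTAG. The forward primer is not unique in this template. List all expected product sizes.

The forward primer TCCAGAAT matches the top strand at positions 10–17, 33–40, 170–177.
The reverse primer's reverse complement is CTAAGTTT, matching at positions 190–197.
Each forward site pairs with the reverse site to give a product ending at position 197: sizes 188, 165, 28 bp.

188 bp, 165 bp, 28 bp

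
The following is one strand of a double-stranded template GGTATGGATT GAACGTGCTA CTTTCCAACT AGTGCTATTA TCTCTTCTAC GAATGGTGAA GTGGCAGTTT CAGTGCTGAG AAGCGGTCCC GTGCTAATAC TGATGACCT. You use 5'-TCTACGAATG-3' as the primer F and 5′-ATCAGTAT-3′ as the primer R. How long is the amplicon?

59 bp

Scanning the template, TCTACGAATG occurs at positions 46–55; this primer anneals to the bottom strand there with its 3' end pointing downstream.
Taking the reverse complement of ATCAGTAT gives ATACTGAT, found at positions 97–104 on the template; the primer anneals here to the top strand with its 3' end pointing upstream.
The product runs from position 46 to position 104, so its length is 104 − 46 + 1 = 59 bp.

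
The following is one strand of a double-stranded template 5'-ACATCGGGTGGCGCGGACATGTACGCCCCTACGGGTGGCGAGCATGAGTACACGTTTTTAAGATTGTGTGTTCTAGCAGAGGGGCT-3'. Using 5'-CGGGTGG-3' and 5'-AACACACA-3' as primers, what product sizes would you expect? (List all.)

68 bp, 41 bp

The forward primer CGGGTGG matches the top strand at positions 5–11, 32–38.
The reverse primer's reverse complement is TGTGTGTT, matching at positions 65–72.
Each forward site pairs with the reverse site to give a product ending at position 72: sizes 68, 41 bp.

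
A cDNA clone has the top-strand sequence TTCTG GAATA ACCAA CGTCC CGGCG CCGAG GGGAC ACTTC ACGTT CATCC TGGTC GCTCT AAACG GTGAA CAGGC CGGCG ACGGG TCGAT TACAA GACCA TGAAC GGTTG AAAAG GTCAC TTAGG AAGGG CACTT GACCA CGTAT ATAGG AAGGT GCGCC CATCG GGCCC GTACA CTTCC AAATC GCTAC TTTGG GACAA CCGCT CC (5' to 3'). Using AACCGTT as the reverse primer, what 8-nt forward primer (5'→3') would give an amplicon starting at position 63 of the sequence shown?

5'-ACGGTGAA-3'

The reverse primer's reverse complement AACGGTT matches the template at positions 103–109; the product starts at position 63.
The forward primer is identical to the top strand over positions 63–70: ACGGTGAA.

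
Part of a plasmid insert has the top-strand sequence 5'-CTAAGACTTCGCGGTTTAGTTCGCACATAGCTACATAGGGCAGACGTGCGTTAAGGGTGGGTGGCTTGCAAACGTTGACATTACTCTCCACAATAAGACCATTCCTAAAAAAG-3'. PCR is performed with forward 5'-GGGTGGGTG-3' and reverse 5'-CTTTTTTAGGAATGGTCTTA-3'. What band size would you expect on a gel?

The forward primer matches the template at positions 55–63.
Reverse complement of the reverse primer: TAAGACCATTCCTAAAAAAG. This occurs on the top strand at positions 94–113.
Product length = (reverse-primer end) − (forward-primer start) + 1 = 113 − 55 + 1 = 59 bp.

59 bp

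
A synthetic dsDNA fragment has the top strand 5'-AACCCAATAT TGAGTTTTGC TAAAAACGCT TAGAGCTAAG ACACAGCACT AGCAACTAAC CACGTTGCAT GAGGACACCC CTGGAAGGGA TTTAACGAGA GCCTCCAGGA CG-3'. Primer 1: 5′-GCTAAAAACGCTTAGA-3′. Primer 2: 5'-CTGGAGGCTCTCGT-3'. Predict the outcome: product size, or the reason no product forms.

Yes — a 90 bp product.

Primer 1 (GCTAAAAACGCTTAGA) matches the top strand at positions 19–34; it acts as a forward primer.
Primer 2's reverse complement is ACGAGAGCCTCCAG, matching the top strand at positions 95–108; it acts as a reverse primer.
The 3' ends face each other across positions 19–108, giving a 90 bp product.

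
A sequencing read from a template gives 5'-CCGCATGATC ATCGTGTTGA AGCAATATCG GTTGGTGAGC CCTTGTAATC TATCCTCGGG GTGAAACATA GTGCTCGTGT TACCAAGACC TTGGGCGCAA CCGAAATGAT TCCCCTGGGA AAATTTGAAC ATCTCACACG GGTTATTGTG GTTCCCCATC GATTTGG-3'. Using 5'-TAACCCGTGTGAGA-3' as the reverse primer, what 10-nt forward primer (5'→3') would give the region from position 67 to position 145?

5'-CATAGTGCTC-3'

The reverse primer's reverse complement TCTCACACGGGTTA matches the template at positions 132–145; the product starts at position 67.
The forward primer is identical to the top strand over positions 67–76: CATAGTGCTC.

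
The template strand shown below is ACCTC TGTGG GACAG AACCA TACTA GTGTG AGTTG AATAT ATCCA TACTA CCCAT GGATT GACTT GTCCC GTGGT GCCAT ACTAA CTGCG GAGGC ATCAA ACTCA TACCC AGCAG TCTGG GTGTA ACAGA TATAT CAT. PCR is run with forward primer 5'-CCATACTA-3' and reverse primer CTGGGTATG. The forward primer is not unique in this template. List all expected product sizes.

95 bp, 70 bp, 36 bp

The forward primer CCATACTA matches the top strand at positions 18–25, 43–50, 77–84.
The reverse primer's reverse complement is CATACCCAG, matching at positions 104–112.
Each forward site pairs with the reverse site to give a product ending at position 112: sizes 95, 70, 36 bp.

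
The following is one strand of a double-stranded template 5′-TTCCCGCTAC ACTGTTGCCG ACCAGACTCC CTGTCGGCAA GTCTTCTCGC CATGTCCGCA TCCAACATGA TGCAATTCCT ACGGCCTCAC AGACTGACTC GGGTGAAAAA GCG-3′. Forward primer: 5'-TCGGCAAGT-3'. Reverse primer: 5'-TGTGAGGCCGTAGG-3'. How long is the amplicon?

58 bp

Scanning the template, TCGGCAAGT occurs at positions 34–42; this primer anneals to the bottom strand there with its 3' end pointing downstream.
The reverse primer's reverse complement is CCTACGGCCTCACA, which matches the template at positions 78–91.
Product length = (reverse-primer end) − (forward-primer start) + 1 = 91 − 34 + 1 = 58 bp.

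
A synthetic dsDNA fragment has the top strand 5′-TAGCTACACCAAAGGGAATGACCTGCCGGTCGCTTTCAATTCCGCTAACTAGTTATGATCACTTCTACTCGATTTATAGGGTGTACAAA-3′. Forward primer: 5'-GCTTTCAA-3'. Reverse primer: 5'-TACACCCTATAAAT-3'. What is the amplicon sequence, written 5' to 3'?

5'-GCTTTCAATTCCGCTAACTAGTTATGATCACTTCTACTCGATTTATAGGGTGTA-3'

Scanning the template, GCTTTCAA occurs at positions 32–39; this primer anneals to the bottom strand there with its 3' end pointing downstream.
Taking the reverse complement of TACACCCTATAAAT gives ATTTATAGGGTGTA, found at positions 72–85 on the template; the primer anneals here to the top strand with its 3' end pointing upstream.
The product is the template from position 32 through 85 (54 bp).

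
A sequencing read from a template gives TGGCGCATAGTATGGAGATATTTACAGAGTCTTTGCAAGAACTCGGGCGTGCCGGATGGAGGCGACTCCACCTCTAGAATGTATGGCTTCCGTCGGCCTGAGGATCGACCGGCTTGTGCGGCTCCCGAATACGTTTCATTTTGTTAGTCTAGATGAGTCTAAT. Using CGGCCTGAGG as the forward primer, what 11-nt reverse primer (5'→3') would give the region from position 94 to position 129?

The product's 3' end on the top strand is position 129.
The reverse primer anneals to the top strand over positions 119–129, i.e. to CGGCTCCCGAA.
Its sequence written 5'→3' is the reverse complement: TTCGGGAGCCG.

5'-TTCGGGAGCCG-3'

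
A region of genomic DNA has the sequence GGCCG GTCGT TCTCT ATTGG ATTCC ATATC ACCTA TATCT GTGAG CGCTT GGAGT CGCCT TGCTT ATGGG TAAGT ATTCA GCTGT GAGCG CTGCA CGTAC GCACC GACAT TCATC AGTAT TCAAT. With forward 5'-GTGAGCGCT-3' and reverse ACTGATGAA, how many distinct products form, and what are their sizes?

The forward primer GTGAGCGCT matches the top strand at positions 41–49, 84–92.
The reverse primer's reverse complement is TTCATCAGT, matching at positions 110–118.
Each forward site pairs with the reverse site to give a product ending at position 118: sizes 78, 35 bp.

Two products: 78 bp, 35 bp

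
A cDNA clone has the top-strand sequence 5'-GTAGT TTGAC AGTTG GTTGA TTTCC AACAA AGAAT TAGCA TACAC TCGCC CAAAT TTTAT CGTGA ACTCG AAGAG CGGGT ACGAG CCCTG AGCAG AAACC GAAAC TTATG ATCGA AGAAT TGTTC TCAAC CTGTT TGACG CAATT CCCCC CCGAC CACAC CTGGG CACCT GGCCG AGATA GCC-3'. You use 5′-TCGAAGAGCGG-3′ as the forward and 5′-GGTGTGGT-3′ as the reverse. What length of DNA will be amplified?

94 bp

Scanning the template, TCGAAGAGCGG occurs at positions 68–78; this primer anneals to the bottom strand there with its 3' end pointing downstream.
Taking the reverse complement of GGTGTGGT gives ACCACACC, found at positions 154–161 on the template; the primer anneals here to the top strand with its 3' end pointing upstream.
The product runs from position 68 to position 161, so its length is 161 − 68 + 1 = 94 bp.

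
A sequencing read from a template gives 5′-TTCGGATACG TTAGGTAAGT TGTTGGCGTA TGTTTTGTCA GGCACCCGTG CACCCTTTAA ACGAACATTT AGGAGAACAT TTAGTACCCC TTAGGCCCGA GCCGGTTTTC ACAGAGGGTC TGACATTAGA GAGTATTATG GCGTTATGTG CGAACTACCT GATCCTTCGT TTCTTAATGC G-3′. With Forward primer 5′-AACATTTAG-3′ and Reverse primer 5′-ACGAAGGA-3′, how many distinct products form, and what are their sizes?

The forward primer AACATTTAG matches the top strand at positions 64–72, 76–84.
The reverse primer's reverse complement is TCCTTCGT, matching at positions 163–170.
Each forward site pairs with the reverse site to give a product ending at position 170: sizes 107, 95 bp.

Two products: 107 bp, 95 bp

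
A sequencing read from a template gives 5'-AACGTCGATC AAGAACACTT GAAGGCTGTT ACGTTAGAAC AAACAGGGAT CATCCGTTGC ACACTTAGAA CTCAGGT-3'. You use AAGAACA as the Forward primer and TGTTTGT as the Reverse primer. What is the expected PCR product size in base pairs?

35 bp

Scanning the template, AAGAACA occurs at positions 11–17; this primer anneals to the bottom strand there with its 3' end pointing downstream.
Taking the reverse complement of TGTTTGT gives ACAAACA, found at positions 39–45 on the template; the primer anneals here to the top strand with its 3' end pointing upstream.
Amplicon spans positions 11–45: 35 bp.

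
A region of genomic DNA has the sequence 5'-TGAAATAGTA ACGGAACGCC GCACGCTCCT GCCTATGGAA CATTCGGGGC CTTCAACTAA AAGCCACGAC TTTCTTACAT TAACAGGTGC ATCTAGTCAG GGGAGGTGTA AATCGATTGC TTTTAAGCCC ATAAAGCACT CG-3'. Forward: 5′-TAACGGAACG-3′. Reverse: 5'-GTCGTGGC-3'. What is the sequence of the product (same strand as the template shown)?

The forward primer matches the template at positions 9–18.
Taking the reverse complement of GTCGTGGC gives GCCACGAC, found at positions 63–70 on the template; the primer anneals here to the top strand with its 3' end pointing upstream.
The product is the template from position 9 through 70 (62 bp).

5'-TAACGGAACGCCGCACGCTCCTGCCTATGGAACATTCGGGGCCTTCAACTAAAAGCCACGAC-3'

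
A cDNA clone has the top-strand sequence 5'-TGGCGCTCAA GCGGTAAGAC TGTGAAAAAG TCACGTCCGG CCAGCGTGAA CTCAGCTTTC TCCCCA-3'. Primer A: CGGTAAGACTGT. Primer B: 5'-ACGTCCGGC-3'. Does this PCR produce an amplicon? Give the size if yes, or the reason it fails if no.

Primer A (CGGTAAGACTGT) matches the top strand at positions 12–23 (3' end points downstream).
Primer B (ACGTCCGGC) also matches the top strand directly, at positions 33–41 — its reverse complement GCCGGACGT is not present.
Both primers anneal to the bottom strand with 3' ends pointing the same way, so neither can prime synthesis back toward the other.

No product — both primers anneal to the same strand and extend in the same direction.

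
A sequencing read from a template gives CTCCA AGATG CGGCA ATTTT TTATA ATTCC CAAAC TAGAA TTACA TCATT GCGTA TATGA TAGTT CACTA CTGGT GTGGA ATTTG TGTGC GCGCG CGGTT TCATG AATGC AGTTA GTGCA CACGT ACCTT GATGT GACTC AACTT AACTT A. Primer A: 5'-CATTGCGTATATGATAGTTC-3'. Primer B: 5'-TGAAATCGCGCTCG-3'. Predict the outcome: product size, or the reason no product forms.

Primer B (TGAAATCGCGCTCG) does not match the top strand, and its reverse complement CGAGCGCGATTTCA does not match either.
With no annealing site for primer B, no amplification occurs.

No product — primer B has no binding site in the template.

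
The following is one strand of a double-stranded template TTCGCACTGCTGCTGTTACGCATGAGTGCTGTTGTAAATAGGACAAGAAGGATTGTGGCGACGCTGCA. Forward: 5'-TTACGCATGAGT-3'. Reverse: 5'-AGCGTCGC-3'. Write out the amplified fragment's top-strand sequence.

Scanning the template, TTACGCATGAGT occurs at positions 16–27; this primer anneals to the bottom strand there with its 3' end pointing downstream.
Reverse complement of the reverse primer: GCGACGCT. This occurs on the top strand at positions 58–65.
The product is the template from position 16 through 65 (50 bp).

5'-TTACGCATGAGTGCTGTTGTAAATAGGACAAGAAGGATTGTGGCGACGCT-3'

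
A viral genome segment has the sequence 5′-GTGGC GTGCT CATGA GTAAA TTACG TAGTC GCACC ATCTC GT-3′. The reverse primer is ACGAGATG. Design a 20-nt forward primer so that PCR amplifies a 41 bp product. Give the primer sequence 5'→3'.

5'-TGGCGTGCTCATGAGTAAAT-3'

The reverse primer's reverse complement CATCTCGT matches the template at positions 35–42, so the product ends at position 42.
A 41 bp product then starts at position 42 − 41 + 1 = 2.
The forward primer is identical to the top strand there: TGGCGTGCTCATGAGTAAAT.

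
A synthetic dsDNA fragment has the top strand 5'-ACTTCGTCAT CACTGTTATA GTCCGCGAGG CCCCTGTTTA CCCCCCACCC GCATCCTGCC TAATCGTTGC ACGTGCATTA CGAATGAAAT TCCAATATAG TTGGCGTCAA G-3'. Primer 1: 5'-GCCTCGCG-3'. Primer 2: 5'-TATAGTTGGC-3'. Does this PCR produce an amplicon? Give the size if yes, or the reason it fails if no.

No product — the primers' 3' ends point away from each other.

Primer 1 (GCCTCGCG) has reverse complement CGCGAGGC, which matches the top strand at positions 24–31; primer 1 anneals to the top strand there with its 3' end pointing upstream toward position 24.
Primer 2 (TATAGTTGGC) matches the top strand directly at positions 96–105; it anneals to the bottom strand with its 3' end pointing downstream toward position 105.
The 3' ends diverge (primer 1 extends toward position 1, primer 2 toward position 111), so the primers never converge on a shared product.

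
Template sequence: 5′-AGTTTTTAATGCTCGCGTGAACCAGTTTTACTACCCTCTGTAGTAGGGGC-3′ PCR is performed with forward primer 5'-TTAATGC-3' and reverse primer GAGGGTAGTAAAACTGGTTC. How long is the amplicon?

33 bp

The forward primer matches the template at positions 6–12.
Taking the reverse complement of GAGGGTAGTAAAACTGGTTC gives GAACCAGTTTTACTACCCTC, found at positions 19–38 on the template; the primer anneals here to the top strand with its 3' end pointing upstream.
Product length = (reverse-primer end) − (forward-primer start) + 1 = 38 − 6 + 1 = 33 bp.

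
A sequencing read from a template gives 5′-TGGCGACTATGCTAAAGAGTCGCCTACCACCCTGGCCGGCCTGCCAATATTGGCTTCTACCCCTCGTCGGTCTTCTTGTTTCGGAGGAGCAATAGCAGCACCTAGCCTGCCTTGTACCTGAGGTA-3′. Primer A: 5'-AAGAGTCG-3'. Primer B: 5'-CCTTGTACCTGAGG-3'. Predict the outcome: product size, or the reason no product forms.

Primer A (AAGAGTCG) matches the top strand at positions 15–22 (3' end points downstream).
Primer B (CCTTGTACCTGAGG) also matches the top strand directly, at positions 110–123 — its reverse complement CCTCAGGTACAAGG is not present.
Both primers anneal to the bottom strand with 3' ends pointing the same way, so neither can prime synthesis back toward the other.

No product — both primers anneal to the same strand and extend in the same direction.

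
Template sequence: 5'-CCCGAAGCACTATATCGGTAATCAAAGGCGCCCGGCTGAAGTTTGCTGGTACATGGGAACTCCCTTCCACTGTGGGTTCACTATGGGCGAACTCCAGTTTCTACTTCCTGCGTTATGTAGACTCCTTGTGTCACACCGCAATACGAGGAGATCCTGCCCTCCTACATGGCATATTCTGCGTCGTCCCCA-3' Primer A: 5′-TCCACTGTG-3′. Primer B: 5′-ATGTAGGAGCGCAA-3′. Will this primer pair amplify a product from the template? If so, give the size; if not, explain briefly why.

No product — primer B has no binding site in the template.

Primer B (ATGTAGGAGCGCAA) does not match the top strand, and its reverse complement TTGCGCTCCTACAT does not match either.
With no annealing site for primer B, no amplification occurs.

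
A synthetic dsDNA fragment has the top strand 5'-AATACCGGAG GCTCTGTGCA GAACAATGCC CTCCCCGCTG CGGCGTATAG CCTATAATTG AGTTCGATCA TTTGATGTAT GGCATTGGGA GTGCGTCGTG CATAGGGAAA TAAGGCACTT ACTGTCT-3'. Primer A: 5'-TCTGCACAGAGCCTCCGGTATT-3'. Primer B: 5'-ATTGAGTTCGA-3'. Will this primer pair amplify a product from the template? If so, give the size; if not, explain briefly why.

No product — the primers' 3' ends point away from each other.

Primer A (TCTGCACAGAGCCTCCGGTATT) has reverse complement AATACCGGAGGCTCTGTGCAGA, which matches the top strand at positions 1–22; primer A anneals to the top strand there with its 3' end pointing upstream toward position 1.
Primer B (ATTGAGTTCGA) matches the top strand directly at positions 57–67; it anneals to the bottom strand with its 3' end pointing downstream toward position 67.
The 3' ends diverge (primer A extends toward position 1, primer B toward position 127), so the primers never converge on a shared product.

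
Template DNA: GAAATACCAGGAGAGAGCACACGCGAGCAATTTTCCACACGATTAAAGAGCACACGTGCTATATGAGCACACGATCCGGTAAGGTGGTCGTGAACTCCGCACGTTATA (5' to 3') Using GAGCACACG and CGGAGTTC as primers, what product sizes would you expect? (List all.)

85 bp, 52 bp, 35 bp

The forward primer GAGCACACG matches the top strand at positions 15–23, 48–56, 65–73.
The reverse primer's reverse complement is GAACTCCG, matching at positions 92–99.
Each forward site pairs with the reverse site to give a product ending at position 99: sizes 85, 52, 35 bp.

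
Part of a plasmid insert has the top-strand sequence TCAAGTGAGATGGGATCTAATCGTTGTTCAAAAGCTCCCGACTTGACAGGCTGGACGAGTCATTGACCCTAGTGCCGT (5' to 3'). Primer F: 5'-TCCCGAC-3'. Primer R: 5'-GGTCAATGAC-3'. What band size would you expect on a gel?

Scanning the template, TCCCGAC occurs at positions 36–42; this primer anneals to the bottom strand there with its 3' end pointing downstream.
The reverse primer's reverse complement is GTCATTGACC, which matches the template at positions 59–68.
Amplicon spans positions 36–68: 33 bp.

33 bp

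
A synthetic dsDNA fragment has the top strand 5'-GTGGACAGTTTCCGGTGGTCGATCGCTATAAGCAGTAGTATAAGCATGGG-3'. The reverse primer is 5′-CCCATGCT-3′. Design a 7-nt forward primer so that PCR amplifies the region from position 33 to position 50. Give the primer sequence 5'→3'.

The reverse primer's reverse complement AGCATGGG matches the template at positions 43–50; the product starts at position 33.
The forward primer is identical to the top strand over positions 33–39: CAGTAGT.

5'-CAGTAGT-3'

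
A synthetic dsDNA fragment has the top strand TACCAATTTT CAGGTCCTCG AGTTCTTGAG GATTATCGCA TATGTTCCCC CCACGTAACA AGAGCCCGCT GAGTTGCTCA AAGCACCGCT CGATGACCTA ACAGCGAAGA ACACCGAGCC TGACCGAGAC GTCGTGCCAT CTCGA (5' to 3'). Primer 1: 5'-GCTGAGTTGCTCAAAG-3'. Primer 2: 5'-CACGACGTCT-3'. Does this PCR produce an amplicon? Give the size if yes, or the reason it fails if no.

Yes — a 69 bp product.

Primer 1 (GCTGAGTTGCTCAAAG) matches the top strand at positions 68–83; it acts as a forward primer.
Primer 2's reverse complement is AGACGTCGTG, matching the top strand at positions 127–136; it acts as a reverse primer.
The 3' ends face each other across positions 68–136, giving a 69 bp product.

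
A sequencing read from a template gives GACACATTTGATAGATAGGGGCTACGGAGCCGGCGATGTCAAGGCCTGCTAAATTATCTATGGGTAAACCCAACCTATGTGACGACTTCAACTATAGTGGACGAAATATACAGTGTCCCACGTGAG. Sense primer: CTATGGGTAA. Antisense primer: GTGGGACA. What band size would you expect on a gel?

64 bp

The forward primer matches the template at positions 58–67.
The reverse primer's reverse complement is TGTCCCAC, which matches the template at positions 114–121.
Amplicon spans positions 58–121: 64 bp.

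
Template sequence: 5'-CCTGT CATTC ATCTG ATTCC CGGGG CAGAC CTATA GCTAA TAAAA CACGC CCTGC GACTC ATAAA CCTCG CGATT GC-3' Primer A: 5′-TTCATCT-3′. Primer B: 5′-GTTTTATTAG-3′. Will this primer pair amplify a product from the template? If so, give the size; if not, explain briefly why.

Yes — a 39 bp product.

Primer A (TTCATCT) matches the top strand at positions 8–14; it acts as a forward primer.
Primer B's reverse complement is CTAATAAAAC, matching the top strand at positions 37–46; it acts as a reverse primer.
The 3' ends face each other across positions 8–46, giving a 39 bp product.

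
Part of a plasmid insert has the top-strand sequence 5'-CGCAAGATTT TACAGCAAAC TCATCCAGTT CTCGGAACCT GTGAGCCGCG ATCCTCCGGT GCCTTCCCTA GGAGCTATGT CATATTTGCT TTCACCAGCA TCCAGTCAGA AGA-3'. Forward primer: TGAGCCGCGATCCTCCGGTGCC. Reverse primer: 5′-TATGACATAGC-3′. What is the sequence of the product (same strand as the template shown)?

Forward primer TGAGCCGCGATCCTCCGGTGCC is found on the top strand at positions 42–63.
Taking the reverse complement of TATGACATAGC gives GCTATGTCATA, found at positions 74–84 on the template; the primer anneals here to the top strand with its 3' end pointing upstream.
The product is the template from position 42 through 84 (43 bp).

5'-TGAGCCGCGATCCTCCGGTGCCTTCCCTAGGAGCTATGTCATA-3'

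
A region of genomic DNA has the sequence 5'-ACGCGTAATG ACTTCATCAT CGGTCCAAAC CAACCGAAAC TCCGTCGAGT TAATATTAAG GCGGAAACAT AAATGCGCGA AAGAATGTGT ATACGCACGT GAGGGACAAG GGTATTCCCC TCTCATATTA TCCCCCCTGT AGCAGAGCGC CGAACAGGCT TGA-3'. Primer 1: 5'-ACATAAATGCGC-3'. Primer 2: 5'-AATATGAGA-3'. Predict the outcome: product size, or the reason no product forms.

Primer 1 (ACATAAATGCGC) matches the top strand at positions 67–78; it acts as a forward primer.
Primer 2's reverse complement is TCTCATATT, matching the top strand at positions 121–129; it acts as a reverse primer.
The 3' ends face each other across positions 67–129, giving a 63 bp product.

Yes — a 63 bp product.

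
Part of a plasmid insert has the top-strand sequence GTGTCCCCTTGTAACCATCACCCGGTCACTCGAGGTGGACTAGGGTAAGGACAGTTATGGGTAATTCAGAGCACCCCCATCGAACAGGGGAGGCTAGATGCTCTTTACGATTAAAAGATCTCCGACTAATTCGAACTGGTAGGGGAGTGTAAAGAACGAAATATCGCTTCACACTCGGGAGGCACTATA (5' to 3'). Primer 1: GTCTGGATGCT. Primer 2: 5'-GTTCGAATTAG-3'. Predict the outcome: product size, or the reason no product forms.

No product — primer 1 has no binding site in the template.

Primer 1 (GTCTGGATGCT) does not match the top strand, and its reverse complement AGCATCCAGAC does not match either.
With no annealing site for primer 1, no amplification occurs.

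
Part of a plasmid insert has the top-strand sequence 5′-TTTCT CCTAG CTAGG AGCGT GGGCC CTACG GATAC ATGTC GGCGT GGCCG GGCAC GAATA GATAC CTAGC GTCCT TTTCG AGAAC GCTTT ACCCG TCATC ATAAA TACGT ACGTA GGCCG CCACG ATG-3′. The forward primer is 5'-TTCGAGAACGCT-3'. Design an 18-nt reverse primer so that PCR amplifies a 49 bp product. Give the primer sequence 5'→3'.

5'-CGTGGCGGCCTACGTACG-3'

The forward primer binds at positions 77–88, so a 49 bp product ends at position 77 + 49 − 1 = 125.
The reverse primer anneals to the top strand over positions 108–125, i.e. to CGTACGTAGGCCGCCACG.
Its sequence written 5'→3' is the reverse complement: CGTGGCGGCCTACGTACG.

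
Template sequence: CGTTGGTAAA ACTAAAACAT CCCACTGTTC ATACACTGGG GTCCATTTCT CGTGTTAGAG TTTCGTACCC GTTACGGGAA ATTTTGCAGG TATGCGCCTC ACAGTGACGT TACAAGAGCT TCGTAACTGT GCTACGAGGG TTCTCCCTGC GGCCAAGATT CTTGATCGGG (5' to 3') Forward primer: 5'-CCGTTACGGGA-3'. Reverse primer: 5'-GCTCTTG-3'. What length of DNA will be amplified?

51 bp

The forward primer matches the template at positions 69–79.
Taking the reverse complement of GCTCTTG gives CAAGAGC, found at positions 113–119 on the template; the primer anneals here to the top strand with its 3' end pointing upstream.
The product runs from position 69 to position 119, so its length is 119 − 69 + 1 = 51 bp.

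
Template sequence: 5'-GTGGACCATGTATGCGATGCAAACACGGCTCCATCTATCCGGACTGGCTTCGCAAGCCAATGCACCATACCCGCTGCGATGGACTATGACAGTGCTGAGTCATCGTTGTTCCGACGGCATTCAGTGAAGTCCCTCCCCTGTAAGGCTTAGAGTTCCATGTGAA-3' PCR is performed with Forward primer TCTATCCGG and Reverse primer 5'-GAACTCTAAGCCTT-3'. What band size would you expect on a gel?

Scanning the template, TCTATCCGG occurs at positions 34–42; this primer anneals to the bottom strand there with its 3' end pointing downstream.
Taking the reverse complement of GAACTCTAAGCCTT gives AAGGCTTAGAGTTC, found at positions 142–155 on the template; the primer anneals here to the top strand with its 3' end pointing upstream.
Amplicon spans positions 34–155: 122 bp.

122 bp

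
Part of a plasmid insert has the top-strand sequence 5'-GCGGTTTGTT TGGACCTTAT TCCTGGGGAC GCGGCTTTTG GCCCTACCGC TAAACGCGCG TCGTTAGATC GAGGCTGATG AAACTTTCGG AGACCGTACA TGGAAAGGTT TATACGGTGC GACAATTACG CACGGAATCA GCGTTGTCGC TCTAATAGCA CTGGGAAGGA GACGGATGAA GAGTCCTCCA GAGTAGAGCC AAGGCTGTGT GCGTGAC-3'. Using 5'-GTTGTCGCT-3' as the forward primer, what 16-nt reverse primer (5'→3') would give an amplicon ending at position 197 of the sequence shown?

The forward primer binds at positions 143–151; the product's 3' end on the top strand is position 197.
The reverse primer anneals to the top strand over positions 182–197, i.e. to AGTCCTCCAGAGTAGA.
Its sequence written 5'→3' is the reverse complement: TCTACTCTGGAGGACT.

5'-TCTACTCTGGAGGACT-3'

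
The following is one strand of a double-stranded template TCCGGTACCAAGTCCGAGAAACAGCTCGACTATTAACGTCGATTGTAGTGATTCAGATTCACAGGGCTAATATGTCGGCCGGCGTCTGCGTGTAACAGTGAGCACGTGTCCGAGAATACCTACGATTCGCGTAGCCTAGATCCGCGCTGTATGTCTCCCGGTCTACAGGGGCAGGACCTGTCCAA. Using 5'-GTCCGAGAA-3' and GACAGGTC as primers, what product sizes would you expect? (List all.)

171 bp, 75 bp

The forward primer GTCCGAGAA matches the top strand at positions 12–20, 108–116.
The reverse primer's reverse complement is GACCTGTC, matching at positions 175–182.
Each forward site pairs with the reverse site to give a product ending at position 182: sizes 171, 75 bp.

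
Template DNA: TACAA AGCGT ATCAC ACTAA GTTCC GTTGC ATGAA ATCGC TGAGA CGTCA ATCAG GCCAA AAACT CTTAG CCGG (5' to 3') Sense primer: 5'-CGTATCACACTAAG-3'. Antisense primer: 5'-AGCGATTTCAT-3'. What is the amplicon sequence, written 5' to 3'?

The forward primer matches the template at positions 8–21.
Taking the reverse complement of AGCGATTTCAT gives ATGAAATCGCT, found at positions 31–41 on the template; the primer anneals here to the top strand with its 3' end pointing upstream.
The product is the template from position 8 through 41 (34 bp).

5'-CGTATCACACTAAGTTCCGTTGCATGAAATCGCT-3'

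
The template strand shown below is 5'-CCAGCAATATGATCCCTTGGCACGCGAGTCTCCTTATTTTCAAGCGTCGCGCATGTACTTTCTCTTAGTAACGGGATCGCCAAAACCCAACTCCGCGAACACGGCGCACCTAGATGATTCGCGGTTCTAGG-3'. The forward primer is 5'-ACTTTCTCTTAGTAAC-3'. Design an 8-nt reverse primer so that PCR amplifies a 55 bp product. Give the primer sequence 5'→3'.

5'-AGGTGCGC-3'

The forward primer binds at positions 57–72, so a 55 bp product ends at position 57 + 55 − 1 = 111.
The reverse primer anneals to the top strand over positions 104–111, i.e. to GCGCACCT.
Its sequence written 5'→3' is the reverse complement: AGGTGCGC.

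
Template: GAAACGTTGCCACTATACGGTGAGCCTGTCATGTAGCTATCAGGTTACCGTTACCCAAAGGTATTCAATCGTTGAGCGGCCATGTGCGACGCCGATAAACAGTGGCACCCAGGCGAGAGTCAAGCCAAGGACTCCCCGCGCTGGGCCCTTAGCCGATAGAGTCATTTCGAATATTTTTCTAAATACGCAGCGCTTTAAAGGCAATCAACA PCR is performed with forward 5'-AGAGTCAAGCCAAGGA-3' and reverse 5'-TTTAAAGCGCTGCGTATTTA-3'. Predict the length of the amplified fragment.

Scanning the template, AGAGTCAAGCCAAGGA occurs at positions 116–131; this primer anneals to the bottom strand there with its 3' end pointing downstream.
Taking the reverse complement of TTTAAAGCGCTGCGTATTTA gives TAAATACGCAGCGCTTTAAA, found at positions 180–199 on the template; the primer anneals here to the top strand with its 3' end pointing upstream.
Amplicon spans positions 116–199: 84 bp.

84 bp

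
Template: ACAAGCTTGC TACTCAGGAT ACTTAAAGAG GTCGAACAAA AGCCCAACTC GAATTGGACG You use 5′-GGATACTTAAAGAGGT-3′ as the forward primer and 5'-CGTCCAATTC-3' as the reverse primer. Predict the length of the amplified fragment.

44 bp

Scanning the template, GGATACTTAAAGAGGT occurs at positions 17–32; this primer anneals to the bottom strand there with its 3' end pointing downstream.
Reverse complement of the reverse primer: GAATTGGACG. This occurs on the top strand at positions 51–60.
The product runs from position 17 to position 60, so its length is 60 − 17 + 1 = 44 bp.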